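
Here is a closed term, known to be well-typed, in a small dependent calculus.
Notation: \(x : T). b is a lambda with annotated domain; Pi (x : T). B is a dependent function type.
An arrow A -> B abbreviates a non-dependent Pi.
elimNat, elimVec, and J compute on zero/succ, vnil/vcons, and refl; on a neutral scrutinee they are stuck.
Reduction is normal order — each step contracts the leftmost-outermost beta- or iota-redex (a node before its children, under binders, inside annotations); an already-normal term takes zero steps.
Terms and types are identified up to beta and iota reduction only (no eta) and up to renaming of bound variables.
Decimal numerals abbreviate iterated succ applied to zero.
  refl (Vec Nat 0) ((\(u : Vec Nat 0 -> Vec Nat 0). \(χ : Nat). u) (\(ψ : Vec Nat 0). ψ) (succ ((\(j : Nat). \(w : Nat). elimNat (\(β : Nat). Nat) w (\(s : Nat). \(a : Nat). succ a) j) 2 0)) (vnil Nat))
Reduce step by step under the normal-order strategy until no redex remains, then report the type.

normal-order reduction sequence:
  refl (Vec Nat 0) ((\(u : Vec Nat 0 -> Vec Nat 0). \(χ : Nat). u) (\(ψ : Vec Nat 0). ψ) (succ ((\(j : Nat). \(w : Nat). elimNat (\(β : Nat). Nat) w (\(s : Nat). \(a : Nat). succ a) j) 2 0)) (vnil Nat))
  ~> refl (Vec Nat 0) ((\(u : Nat). \(χ : Vec Nat 0). χ) (succ ((\(ψ : Nat). \(j : Nat). elimNat (\(w : Nat). Nat) j (\(β : Nat). \(s : Nat). succ s) ψ) 2 0)) (vnil Nat))
  ~> refl (Vec Nat 0) ((\(u : Vec Nat 0). u) (vnil Nat))
  ~> refl (Vec Nat 0) (vnil Nat)
the term's type:
  Eq (Vec Nat 0) (vnil Nat) (vnil Nat)


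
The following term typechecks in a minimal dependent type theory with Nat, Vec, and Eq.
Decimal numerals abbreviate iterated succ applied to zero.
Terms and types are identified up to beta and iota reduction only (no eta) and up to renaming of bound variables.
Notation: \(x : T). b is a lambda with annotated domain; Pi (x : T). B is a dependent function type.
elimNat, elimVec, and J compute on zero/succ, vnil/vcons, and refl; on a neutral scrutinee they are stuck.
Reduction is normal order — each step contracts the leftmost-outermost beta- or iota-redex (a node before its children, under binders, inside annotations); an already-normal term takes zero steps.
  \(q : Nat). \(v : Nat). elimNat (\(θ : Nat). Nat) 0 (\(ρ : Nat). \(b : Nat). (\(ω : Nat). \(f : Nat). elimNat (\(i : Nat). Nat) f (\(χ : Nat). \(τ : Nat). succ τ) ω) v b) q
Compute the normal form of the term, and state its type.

normal form:
  \(q : Nat). \(v : Nat). elimNat (\(θ : Nat). Nat) 0 (\(ρ : Nat). \(b : Nat). elimNat (\(ω : Nat). Nat) b (\(f : Nat). \(i : Nat). succ i) v) q
type:
  Pi (q : Nat). Pi (v : Nat). Nat


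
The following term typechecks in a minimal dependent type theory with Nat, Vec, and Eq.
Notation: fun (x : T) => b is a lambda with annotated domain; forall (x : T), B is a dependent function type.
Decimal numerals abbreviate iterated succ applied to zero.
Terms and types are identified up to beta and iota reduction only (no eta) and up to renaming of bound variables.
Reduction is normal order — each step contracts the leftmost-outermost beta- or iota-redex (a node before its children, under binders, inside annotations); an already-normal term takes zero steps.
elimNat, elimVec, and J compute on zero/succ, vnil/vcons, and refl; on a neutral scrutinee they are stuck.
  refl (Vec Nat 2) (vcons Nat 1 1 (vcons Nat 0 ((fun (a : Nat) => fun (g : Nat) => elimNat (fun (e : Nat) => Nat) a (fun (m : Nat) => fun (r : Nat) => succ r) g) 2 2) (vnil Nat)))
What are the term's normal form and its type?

normal form:
  refl (Vec Nat 2) (vcons Nat 1 1 (vcons Nat 0 4 (vnil Nat)))
the term's type:
  Eq (Vec Nat 2) (vcons Nat 1 1 (vcons Nat 0 4 (vnil Nat))) (vcons Nat 1 1 (vcons Nat 0 4 (vnil Nat)))
observation: 9 normal-order steps separate the term from its normal form.


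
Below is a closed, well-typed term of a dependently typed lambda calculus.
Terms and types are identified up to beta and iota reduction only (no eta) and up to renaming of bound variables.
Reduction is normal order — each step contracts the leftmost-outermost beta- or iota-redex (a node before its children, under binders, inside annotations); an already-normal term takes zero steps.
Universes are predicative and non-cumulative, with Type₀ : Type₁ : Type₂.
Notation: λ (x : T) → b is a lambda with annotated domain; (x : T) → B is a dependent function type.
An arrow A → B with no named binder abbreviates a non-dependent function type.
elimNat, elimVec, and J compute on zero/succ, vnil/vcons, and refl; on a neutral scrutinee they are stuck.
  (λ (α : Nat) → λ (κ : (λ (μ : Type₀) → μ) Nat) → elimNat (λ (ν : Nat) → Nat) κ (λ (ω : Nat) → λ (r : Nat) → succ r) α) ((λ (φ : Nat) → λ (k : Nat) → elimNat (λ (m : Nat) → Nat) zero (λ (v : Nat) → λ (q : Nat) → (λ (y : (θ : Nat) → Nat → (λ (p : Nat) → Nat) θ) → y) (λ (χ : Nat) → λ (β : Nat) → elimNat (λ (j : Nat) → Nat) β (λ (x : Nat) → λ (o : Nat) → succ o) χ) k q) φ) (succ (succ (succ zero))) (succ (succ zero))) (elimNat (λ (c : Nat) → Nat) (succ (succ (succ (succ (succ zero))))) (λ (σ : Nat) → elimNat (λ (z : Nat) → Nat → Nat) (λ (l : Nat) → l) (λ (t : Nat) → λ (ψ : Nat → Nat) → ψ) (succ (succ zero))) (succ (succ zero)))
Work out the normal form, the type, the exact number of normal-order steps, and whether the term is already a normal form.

normal form:
  succ (succ (succ (succ (succ (succ (succ (succ (succ (succ (succ zero))))))))))
inferred type:
  Nat
steps to reach normal form (normal order): 84
term was already normal: no
first contracted redex: a beta-redex


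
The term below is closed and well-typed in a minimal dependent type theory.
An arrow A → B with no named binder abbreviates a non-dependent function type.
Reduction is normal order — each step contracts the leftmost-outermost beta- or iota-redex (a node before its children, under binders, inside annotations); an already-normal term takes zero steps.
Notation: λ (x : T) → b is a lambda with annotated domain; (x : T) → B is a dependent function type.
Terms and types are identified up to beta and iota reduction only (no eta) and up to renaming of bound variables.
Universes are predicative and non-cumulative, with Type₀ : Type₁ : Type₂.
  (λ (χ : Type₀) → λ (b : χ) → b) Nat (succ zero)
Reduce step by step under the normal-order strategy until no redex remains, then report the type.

normal-order reduction:
  (λ (χ : Type₀) → λ (b : χ) → b) Nat (succ zero)
  ~> (λ (χ : Nat) → χ) (succ zero)
  ~> succ zero
inferred type:
  Nat


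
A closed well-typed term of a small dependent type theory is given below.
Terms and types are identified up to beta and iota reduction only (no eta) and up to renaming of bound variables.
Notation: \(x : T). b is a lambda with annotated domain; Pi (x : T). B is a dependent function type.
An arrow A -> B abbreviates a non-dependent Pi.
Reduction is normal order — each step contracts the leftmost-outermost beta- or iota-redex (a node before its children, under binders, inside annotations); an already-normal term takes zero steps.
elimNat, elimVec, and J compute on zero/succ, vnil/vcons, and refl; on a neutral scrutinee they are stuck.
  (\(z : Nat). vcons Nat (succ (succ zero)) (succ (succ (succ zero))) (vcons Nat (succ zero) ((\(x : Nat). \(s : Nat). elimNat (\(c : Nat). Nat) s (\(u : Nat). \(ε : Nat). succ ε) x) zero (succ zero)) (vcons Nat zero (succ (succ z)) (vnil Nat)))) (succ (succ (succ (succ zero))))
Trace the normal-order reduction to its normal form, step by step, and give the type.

normal-order reduction sequence:
  (\(z : Nat). vcons Nat (succ (succ zero)) (succ (succ (succ zero))) (vcons Nat (succ zero) ((\(x : Nat). \(s : Nat). elimNat (\(c : Nat). Nat) s (\(u : Nat). \(ε : Nat). succ ε) x) zero (succ zero)) (vcons Nat zero (succ (succ z)) (vnil Nat)))) (succ (succ (succ (succ zero))))
  ~> vcons Nat (succ (succ zero)) (succ (succ (succ zero))) (vcons Nat (succ zero) ((\(z : Nat). \(x : Nat). elimNat (\(s : Nat). Nat) x (\(c : Nat). \(u : Nat). succ u) z) zero (succ zero)) (vcons Nat zero (succ (succ (succ (succ (succ (succ zero)))))) (vnil Nat)))
  ~> vcons Nat (succ (succ zero)) (succ (succ (succ zero))) (vcons Nat (succ zero) ((\(z : Nat). elimNat (\(x : Nat). Nat) z (\(s : Nat). \(c : Nat). succ c) zero) (succ zero)) (vcons Nat zero (succ (succ (succ (succ (succ (succ zero)))))) (vnil Nat)))
  ~> vcons Nat (succ (succ zero)) (succ (succ (succ zero))) (vcons Nat (succ zero) (elimNat (\(z : Nat). Nat) (succ zero) (\(x : Nat). \(s : Nat). succ s) zero) (vcons Nat zero (succ (succ (succ (succ (succ (succ zero)))))) (vnil Nat)))
  ~> vcons Nat (succ (succ zero)) (succ (succ (succ zero))) (vcons Nat (succ zero) (succ zero) (vcons Nat zero (succ (succ (succ (succ (succ (succ zero)))))) (vnil Nat)))
the term's type:
  Vec Nat (succ (succ (succ zero)))


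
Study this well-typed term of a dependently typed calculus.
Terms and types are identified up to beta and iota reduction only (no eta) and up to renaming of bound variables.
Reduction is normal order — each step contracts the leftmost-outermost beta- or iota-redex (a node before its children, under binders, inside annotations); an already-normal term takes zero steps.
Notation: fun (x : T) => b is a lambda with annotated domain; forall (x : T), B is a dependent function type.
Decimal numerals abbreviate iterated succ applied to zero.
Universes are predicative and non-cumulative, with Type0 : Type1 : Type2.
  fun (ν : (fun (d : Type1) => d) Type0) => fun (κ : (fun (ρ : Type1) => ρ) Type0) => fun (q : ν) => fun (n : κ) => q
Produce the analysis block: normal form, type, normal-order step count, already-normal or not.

resulting normal form:
  fun (ν : Type0) => fun (d : Type0) => fun (κ : ν) => fun (ρ : d) => κ
the term's type:
  forall (ν : Type0), forall (d : Type0), forall (κ : ν), forall (ρ : d), ν
reduction steps (normal order): 2
already normal: no
first contracted redex: a beta-redex


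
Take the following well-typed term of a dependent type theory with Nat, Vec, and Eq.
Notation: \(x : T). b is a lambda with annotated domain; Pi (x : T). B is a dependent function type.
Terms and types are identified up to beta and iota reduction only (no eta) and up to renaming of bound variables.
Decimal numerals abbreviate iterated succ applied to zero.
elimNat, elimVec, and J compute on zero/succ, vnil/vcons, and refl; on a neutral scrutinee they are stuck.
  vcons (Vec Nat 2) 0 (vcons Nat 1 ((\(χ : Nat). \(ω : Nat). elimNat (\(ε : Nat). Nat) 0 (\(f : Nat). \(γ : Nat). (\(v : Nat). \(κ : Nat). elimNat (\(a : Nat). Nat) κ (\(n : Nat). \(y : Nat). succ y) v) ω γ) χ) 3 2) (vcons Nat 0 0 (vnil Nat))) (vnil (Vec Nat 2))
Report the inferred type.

type:
  Vec (Vec Nat 2) 1


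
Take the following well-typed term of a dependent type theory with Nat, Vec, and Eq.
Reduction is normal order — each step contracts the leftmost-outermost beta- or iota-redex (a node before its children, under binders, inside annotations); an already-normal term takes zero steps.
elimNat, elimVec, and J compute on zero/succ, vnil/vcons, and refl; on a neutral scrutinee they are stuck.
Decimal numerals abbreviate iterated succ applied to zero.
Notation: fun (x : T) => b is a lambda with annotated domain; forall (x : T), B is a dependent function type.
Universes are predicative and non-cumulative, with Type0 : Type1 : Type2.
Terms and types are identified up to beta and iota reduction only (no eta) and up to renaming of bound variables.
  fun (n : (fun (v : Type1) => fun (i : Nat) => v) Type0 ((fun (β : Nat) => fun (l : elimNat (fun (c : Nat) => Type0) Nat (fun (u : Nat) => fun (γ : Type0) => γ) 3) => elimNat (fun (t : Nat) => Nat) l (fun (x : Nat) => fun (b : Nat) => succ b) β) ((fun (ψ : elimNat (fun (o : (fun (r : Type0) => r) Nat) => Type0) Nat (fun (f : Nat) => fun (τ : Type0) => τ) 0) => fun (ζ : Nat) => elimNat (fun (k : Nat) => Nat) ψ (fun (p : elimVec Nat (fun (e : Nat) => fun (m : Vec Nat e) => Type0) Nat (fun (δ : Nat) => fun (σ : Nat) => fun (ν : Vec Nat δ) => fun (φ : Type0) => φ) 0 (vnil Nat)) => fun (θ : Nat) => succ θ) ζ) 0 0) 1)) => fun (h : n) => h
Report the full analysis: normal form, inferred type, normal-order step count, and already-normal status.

normal form:
  fun (n : Type0) => fun (v : n) => v
the term's type:
  forall (n : Type0), forall (v : n), n
steps to reach normal form (normal order): 2
term was already normal: no
first contracted redex: a beta-redex


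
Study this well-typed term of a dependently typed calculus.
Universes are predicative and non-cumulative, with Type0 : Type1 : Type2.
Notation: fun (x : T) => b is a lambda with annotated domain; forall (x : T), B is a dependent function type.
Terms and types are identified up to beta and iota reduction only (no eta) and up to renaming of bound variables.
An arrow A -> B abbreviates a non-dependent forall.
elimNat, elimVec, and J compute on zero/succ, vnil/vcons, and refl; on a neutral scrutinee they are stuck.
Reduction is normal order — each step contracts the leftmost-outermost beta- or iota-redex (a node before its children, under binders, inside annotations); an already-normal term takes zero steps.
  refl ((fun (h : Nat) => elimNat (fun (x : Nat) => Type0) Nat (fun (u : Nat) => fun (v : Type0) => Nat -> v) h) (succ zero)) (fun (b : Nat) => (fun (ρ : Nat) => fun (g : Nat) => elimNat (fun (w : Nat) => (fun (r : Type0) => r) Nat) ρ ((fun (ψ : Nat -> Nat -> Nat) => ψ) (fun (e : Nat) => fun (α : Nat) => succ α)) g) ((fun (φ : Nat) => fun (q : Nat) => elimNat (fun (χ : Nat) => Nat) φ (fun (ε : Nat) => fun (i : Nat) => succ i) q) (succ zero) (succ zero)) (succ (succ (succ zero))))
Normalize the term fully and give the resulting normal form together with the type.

reduced normal form:
  refl (Nat -> Nat) (fun (h : Nat) => succ (succ (succ (succ (succ zero)))))
inferred type:
  Eq (Nat -> Nat) (fun (h : Nat) => succ (succ (succ (succ (succ zero))))) (fun (x : Nat) => succ (succ (succ (succ (succ zero)))))
observation: 26 normal-order steps separate the term from its normal form.


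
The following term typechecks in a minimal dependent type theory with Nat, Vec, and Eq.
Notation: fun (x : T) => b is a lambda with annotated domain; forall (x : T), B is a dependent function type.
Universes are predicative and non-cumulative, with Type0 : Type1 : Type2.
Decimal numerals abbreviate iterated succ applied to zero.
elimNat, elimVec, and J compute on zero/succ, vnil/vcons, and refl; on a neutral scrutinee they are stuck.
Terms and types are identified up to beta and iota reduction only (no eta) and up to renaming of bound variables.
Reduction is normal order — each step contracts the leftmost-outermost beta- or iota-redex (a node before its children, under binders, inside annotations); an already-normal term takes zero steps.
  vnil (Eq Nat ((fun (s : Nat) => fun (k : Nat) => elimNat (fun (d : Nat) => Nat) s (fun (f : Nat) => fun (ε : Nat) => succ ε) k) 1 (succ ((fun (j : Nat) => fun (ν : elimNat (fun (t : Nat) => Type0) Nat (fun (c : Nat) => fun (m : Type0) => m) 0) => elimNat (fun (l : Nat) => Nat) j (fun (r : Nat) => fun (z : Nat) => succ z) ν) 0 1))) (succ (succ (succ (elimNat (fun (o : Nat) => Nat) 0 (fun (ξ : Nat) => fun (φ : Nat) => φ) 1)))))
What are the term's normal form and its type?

normal form:
  vnil (Eq Nat 3 3)
inferred type:
  Vec (Eq Nat 3 3) 0
observation: the first redex contracted is a beta-redex; the normal form is reached in 19 normal-order steps.


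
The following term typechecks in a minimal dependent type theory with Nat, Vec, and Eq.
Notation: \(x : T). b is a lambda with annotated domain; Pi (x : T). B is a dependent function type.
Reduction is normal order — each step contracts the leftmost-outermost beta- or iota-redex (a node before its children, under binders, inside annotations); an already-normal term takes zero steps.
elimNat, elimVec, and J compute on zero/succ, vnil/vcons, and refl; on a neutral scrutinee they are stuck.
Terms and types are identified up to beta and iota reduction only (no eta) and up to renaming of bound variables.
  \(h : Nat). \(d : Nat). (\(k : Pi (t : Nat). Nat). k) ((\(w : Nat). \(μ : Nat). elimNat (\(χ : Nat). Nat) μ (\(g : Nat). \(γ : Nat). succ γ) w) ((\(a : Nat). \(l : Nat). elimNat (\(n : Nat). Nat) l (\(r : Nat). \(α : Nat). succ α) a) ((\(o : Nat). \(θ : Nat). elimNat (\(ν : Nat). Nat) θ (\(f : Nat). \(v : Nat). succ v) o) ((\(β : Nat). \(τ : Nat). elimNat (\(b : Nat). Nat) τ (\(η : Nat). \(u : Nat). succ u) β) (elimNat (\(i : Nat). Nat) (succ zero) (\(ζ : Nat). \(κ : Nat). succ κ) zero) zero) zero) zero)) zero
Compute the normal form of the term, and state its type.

normal form:
  \(h : Nat). \(d : Nat). succ zero
the term's type:
  Pi (h : Nat). Pi (d : Nat). Nat


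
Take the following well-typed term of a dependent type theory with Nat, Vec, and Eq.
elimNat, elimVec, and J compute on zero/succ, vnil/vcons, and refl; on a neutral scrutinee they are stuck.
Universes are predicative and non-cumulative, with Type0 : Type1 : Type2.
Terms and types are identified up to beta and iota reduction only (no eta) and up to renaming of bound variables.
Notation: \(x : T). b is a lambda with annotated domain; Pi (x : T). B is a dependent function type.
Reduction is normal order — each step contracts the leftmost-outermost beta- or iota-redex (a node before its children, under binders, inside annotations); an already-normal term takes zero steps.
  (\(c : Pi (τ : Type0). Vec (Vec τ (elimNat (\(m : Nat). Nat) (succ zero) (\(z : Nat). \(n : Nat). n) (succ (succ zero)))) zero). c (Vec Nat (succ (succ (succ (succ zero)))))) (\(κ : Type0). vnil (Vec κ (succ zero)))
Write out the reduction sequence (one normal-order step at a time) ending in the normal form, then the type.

normal-order reduction:
  (\(c : Pi (τ : Type0). Vec (Vec τ (elimNat (\(m : Nat). Nat) (succ zero) (\(z : Nat). \(n : Nat). n) (succ (succ zero)))) zero). c (Vec Nat (succ (succ (succ (succ zero)))))) (\(κ : Type0). vnil (Vec κ (succ zero)))
  ~> (\(c : Type0). vnil (Vec c (succ zero))) (Vec Nat (succ (succ (succ (succ zero)))))
  ~> vnil (Vec (Vec Nat (succ (succ (succ (succ zero))))) (succ zero))
type:
  Vec (Vec (Vec Nat (succ (succ (succ (succ zero))))) (succ zero)) zero


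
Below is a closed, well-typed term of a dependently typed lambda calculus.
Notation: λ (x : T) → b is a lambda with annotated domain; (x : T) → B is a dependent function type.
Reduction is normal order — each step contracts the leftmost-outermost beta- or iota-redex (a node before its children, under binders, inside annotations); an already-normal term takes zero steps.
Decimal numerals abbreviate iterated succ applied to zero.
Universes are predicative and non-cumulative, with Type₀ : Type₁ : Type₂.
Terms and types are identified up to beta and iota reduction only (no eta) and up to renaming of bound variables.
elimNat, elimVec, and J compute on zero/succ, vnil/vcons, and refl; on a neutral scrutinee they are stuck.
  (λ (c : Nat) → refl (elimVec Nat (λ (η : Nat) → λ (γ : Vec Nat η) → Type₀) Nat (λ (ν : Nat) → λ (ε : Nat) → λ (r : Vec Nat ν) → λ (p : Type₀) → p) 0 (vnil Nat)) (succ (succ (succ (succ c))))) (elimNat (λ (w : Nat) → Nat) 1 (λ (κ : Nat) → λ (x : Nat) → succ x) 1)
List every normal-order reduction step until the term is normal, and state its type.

normal-order reduction:
  (λ (c : Nat) → refl (elimVec Nat (λ (η : Nat) → λ (γ : Vec Nat η) → Type₀) Nat (λ (ν : Nat) → λ (ε : Nat) → λ (r : Vec Nat ν) → λ (p : Type₀) → p) 0 (vnil Nat)) (succ (succ (succ (succ c))))) (elimNat (λ (w : Nat) → Nat) 1 (λ (κ : Nat) → λ (x : Nat) → succ x) 1)
  ~> refl (elimVec Nat (λ (c : Nat) → λ (η : Vec Nat c) → Type₀) Nat (λ (γ : Nat) → λ (ν : Nat) → λ (ε : Vec Nat γ) → λ (r : Type₀) → r) 0 (vnil Nat)) (succ (succ (succ (succ (elimNat (λ (p : Nat) → Nat) 1 (λ (w : Nat) → λ (κ : Nat) → succ κ) 1)))))
  ~> refl Nat (succ (succ (succ (succ (elimNat (λ (c : Nat) → Nat) 1 (λ (η : Nat) → λ (γ : Nat) → succ γ) 1)))))
  ~> refl Nat (succ (succ (succ (succ ((λ (c : Nat) → λ (η : Nat) → succ η) 0 (elimNat (λ (γ : Nat) → Nat) 1 (λ (ν : Nat) → λ (ε : Nat) → succ ε) 0))))))
  ~> refl Nat (succ (succ (succ (succ ((λ (c : Nat) → succ c) (elimNat (λ (η : Nat) → Nat) 1 (λ (γ : Nat) → λ (ν : Nat) → succ ν) 0))))))
  ~> refl Nat (succ (succ (succ (succ (succ (elimNat (λ (c : Nat) → Nat) 1 (λ (η : Nat) → λ (γ : Nat) → succ γ) 0))))))
  ~> refl Nat 6
inferred type:
  Eq Nat 6 6


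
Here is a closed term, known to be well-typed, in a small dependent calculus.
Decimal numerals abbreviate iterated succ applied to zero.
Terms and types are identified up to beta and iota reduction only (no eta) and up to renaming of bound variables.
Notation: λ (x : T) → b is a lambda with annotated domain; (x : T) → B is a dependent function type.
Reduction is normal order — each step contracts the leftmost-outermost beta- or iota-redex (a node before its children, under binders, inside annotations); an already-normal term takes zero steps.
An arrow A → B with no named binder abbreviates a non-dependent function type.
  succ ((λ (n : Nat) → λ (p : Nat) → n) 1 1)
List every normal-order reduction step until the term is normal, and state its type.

reduction (normal order):
  succ ((λ (n : Nat) → λ (p : Nat) → n) 1 1)
  ~> succ ((λ (n : Nat) → 1) 1)
  ~> 2
type:
  Nat


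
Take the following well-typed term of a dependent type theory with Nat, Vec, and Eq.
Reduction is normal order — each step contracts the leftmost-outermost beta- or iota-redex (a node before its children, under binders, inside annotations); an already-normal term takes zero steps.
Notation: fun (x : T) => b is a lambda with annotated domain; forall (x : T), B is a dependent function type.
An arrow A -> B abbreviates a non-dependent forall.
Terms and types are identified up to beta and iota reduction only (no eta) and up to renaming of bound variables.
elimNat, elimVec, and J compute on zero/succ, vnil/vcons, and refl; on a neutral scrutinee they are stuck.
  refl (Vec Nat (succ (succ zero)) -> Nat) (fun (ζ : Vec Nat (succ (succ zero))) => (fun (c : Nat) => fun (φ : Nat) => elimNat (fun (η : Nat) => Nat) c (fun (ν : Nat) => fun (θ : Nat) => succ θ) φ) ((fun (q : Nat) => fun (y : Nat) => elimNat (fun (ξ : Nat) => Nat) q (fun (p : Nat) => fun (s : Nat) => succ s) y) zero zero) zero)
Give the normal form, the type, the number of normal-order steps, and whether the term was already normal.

reduced normal form:
  refl (Vec Nat (succ (succ zero)) -> Nat) (fun (ζ : Vec Nat (succ (succ zero))) => zero)
inferred type:
  Eq (Vec Nat (succ (succ zero)) -> Nat) (fun (ζ : Vec Nat (succ (succ zero))) => zero) (fun (c : Vec Nat (succ (succ zero))) => zero)
steps to reach normal form (normal order): 6
term was already normal: no
first redex: a beta-redex


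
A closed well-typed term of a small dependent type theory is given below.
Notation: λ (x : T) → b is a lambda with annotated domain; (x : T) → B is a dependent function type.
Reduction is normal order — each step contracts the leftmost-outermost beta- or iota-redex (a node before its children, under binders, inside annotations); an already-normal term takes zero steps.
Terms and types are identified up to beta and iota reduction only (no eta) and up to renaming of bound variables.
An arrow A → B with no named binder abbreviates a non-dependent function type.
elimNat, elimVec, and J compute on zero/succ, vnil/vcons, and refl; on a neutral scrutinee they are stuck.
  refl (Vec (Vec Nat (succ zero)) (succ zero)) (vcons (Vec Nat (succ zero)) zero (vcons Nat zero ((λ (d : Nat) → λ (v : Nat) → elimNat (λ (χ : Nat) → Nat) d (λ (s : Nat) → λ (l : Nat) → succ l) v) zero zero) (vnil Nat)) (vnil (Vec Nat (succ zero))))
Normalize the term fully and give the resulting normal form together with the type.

resulting normal form:
  refl (Vec (Vec Nat (succ zero)) (succ zero)) (vcons (Vec Nat (succ zero)) zero (vcons Nat zero zero (vnil Nat)) (vnil (Vec Nat (succ zero))))
type:
  Eq (Vec (Vec Nat (succ zero)) (succ zero)) (vcons (Vec Nat (succ zero)) zero (vcons Nat zero zero (vnil Nat)) (vnil (Vec Nat (succ zero)))) (vcons (Vec Nat (succ zero)) zero (vcons Nat zero zero (vnil Nat)) (vnil (Vec Nat (succ zero))))
observation: normalization takes exactly 3 steps under the normal-order strategy.


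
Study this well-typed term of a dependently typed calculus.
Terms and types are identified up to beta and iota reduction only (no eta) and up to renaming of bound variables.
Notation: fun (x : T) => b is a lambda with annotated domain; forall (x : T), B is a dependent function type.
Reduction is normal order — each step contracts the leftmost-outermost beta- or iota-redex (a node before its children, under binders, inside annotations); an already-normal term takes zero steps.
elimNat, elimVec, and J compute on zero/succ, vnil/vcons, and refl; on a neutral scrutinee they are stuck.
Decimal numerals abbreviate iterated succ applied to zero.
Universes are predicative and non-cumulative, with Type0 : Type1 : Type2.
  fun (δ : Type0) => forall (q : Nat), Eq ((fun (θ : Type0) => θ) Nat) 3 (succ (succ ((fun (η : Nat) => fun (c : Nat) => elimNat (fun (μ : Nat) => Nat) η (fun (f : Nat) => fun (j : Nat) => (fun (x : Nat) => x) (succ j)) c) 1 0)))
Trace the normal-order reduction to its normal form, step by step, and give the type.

normal-order reduction:
  fun (δ : Type0) => forall (q : Nat), Eq ((fun (θ : Type0) => θ) Nat) 3 (succ (succ ((fun (η : Nat) => fun (c : Nat) => elimNat (fun (μ : Nat) => Nat) η (fun (f : Nat) => fun (j : Nat) => (fun (x : Nat) => x) (succ j)) c) 1 0)))
  ~> fun (δ : Type0) => forall (q : Nat), Eq Nat 3 (succ (succ ((fun (θ : Nat) => fun (η : Nat) => elimNat (fun (c : Nat) => Nat) θ (fun (μ : Nat) => fun (f : Nat) => (fun (j : Nat) => j) (succ f)) η) 1 0)))
  ~> fun (δ : Type0) => forall (q : Nat), Eq Nat 3 (succ (succ ((fun (θ : Nat) => elimNat (fun (η : Nat) => Nat) 1 (fun (c : Nat) => fun (μ : Nat) => (fun (f : Nat) => f) (succ μ)) θ) 0)))
  ~> fun (δ : Type0) => forall (q : Nat), Eq Nat 3 (succ (succ (elimNat (fun (θ : Nat) => Nat) 1 (fun (η : Nat) => fun (c : Nat) => (fun (μ : Nat) => μ) (succ c)) 0)))
  ~> fun (δ : Type0) => forall (q : Nat), Eq Nat 3 3
type:
  forall (δ : Type0), Type0


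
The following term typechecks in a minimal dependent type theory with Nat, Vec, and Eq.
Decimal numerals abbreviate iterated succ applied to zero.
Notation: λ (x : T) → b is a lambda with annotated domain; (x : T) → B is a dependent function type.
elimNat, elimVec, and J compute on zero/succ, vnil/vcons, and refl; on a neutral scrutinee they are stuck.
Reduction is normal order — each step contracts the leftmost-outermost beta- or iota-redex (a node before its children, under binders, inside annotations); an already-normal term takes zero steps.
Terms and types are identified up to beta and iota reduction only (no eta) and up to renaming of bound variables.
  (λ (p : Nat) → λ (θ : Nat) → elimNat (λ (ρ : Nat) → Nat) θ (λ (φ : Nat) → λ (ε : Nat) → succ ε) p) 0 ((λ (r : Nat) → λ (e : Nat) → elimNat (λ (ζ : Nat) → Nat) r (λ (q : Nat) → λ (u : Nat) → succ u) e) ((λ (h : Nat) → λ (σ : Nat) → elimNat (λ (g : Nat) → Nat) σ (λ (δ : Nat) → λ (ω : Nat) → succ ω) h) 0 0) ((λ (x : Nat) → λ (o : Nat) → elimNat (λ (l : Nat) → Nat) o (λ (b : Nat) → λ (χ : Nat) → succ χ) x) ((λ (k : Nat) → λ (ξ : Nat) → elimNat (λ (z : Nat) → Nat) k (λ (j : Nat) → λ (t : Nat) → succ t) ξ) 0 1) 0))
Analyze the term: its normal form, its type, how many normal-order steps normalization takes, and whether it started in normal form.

resulting normal form:
  1
the term's type:
  Nat
reduction steps (normal order): 24
already normal: no
first contracted redex: a beta-redex


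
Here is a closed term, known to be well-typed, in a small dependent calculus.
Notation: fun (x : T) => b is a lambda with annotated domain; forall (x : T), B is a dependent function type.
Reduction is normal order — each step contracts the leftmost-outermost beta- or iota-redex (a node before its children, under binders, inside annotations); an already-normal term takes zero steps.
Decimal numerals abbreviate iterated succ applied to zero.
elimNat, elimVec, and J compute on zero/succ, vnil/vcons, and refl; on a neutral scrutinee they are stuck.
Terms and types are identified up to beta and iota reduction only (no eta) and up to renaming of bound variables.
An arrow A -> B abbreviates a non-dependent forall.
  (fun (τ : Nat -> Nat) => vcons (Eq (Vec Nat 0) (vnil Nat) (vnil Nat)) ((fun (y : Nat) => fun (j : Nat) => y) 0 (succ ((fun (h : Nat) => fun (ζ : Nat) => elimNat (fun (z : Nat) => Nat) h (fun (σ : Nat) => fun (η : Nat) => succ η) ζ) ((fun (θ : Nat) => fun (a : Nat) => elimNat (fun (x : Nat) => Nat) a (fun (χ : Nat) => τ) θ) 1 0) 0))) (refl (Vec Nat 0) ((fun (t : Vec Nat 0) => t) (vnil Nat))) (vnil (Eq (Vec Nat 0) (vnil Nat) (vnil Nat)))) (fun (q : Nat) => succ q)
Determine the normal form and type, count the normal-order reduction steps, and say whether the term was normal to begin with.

resulting normal form:
  vcons (Eq (Vec Nat 0) (vnil Nat) (vnil Nat)) 0 (refl (Vec Nat 0) (vnil Nat)) (vnil (Eq (Vec Nat 0) (vnil Nat) (vnil Nat)))
inferred type:
  Vec (Eq (Vec Nat 0) (vnil Nat) (vnil Nat)) 1
steps to reach normal form (normal order): 4
started in normal form: no
first redex: a beta-redex


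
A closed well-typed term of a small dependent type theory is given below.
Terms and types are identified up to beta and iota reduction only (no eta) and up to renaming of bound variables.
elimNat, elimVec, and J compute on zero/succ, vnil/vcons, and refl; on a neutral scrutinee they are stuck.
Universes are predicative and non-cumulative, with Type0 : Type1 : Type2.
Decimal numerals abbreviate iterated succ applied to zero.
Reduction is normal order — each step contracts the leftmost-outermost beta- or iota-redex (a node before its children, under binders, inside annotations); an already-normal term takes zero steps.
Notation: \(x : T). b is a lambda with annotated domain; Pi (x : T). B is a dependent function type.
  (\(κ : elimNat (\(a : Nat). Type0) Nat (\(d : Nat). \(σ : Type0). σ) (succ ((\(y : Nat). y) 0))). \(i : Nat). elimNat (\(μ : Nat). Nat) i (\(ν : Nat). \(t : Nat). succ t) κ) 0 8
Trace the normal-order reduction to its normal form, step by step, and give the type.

normal-order reduction sequence:
  (\(κ : elimNat (\(a : Nat). Type0) Nat (\(d : Nat). \(σ : Type0). σ) (succ ((\(y : Nat). y) 0))). \(i : Nat). elimNat (\(μ : Nat). Nat) i (\(ν : Nat). \(t : Nat). succ t) κ) 0 8
  ~> (\(κ : Nat). elimNat (\(a : Nat). Nat) κ (\(d : Nat). \(σ : Nat). succ σ) 0) 8
  ~> elimNat (\(κ : Nat). Nat) 8 (\(a : Nat). \(d : Nat). succ d) 0
  ~> 8
the term's type:
  Nat


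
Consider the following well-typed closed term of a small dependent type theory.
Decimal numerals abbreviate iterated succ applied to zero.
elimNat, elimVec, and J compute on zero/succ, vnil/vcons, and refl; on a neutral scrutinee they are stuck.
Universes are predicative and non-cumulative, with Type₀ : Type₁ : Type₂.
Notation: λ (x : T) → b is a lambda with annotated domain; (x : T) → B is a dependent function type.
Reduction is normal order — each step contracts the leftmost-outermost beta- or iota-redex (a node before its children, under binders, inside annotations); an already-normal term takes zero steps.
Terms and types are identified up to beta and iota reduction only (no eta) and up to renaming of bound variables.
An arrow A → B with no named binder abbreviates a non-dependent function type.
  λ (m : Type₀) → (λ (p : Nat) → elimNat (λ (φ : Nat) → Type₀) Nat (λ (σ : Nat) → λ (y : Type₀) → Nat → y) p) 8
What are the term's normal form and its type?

normal form:
  λ (m : Type₀) → Nat → Nat → Nat → Nat → Nat → Nat → Nat → Nat → Nat
type:
  Type₀ → Type₀


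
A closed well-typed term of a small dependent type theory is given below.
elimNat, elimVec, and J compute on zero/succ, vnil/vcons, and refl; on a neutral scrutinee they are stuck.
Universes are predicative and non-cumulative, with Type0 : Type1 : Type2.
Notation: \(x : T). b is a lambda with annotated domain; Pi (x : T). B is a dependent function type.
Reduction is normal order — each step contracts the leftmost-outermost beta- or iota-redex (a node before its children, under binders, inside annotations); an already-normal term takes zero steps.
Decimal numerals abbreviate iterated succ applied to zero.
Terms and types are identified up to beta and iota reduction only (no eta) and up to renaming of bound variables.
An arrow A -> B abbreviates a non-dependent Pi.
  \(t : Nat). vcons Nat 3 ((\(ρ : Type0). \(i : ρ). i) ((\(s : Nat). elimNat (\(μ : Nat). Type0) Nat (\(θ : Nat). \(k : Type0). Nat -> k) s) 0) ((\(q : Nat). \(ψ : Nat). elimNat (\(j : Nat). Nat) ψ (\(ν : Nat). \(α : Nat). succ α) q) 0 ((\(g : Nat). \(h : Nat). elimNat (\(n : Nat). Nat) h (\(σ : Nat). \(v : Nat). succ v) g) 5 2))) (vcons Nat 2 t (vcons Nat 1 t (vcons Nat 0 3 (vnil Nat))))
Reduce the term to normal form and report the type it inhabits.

normal form:
  \(t : Nat). vcons Nat 3 7 (vcons Nat 2 t (vcons Nat 1 t (vcons Nat 0 3 (vnil Nat))))
the term's type:
  Nat -> Vec Nat 4
observation: normalization takes exactly 23 steps under the normal-order strategy.


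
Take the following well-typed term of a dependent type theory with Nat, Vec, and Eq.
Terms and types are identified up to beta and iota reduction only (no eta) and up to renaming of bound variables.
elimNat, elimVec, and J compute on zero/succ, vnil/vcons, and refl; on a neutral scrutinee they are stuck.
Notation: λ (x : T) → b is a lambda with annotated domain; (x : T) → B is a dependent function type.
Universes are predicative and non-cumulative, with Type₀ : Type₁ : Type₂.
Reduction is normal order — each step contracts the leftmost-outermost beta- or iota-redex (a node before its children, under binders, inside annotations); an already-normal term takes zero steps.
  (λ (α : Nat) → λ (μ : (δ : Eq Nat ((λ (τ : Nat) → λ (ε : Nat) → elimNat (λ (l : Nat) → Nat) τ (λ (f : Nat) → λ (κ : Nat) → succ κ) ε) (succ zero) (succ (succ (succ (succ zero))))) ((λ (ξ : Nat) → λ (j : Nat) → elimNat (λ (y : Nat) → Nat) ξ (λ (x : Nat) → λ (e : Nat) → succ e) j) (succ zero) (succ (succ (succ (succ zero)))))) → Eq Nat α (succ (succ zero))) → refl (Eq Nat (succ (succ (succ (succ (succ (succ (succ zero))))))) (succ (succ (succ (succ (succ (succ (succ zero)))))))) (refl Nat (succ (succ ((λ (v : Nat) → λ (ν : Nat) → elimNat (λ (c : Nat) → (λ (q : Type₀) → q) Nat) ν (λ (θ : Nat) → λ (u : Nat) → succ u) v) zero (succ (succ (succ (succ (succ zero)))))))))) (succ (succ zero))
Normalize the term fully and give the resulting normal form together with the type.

normal form:
  λ (α : (μ : Eq Nat (succ (succ (succ (succ (succ zero))))) (succ (succ (succ (succ (succ zero)))))) → Eq Nat (succ (succ zero)) (succ (succ zero))) → refl (Eq Nat (succ (succ (succ (succ (succ (succ (succ zero))))))) (succ (succ (succ (succ (succ (succ (succ zero)))))))) (refl Nat (succ (succ (succ (succ (succ (succ (succ zero))))))))
the term's type:
  (α : (μ : Eq Nat (succ (succ (succ (succ (succ zero))))) (succ (succ (succ (succ (succ zero)))))) → Eq Nat (succ (succ zero)) (succ (succ zero))) → Eq (Eq Nat (succ (succ (succ (succ (succ (succ (succ zero))))))) (succ (succ (succ (succ (succ (succ (succ zero)))))))) (refl Nat (succ (succ (succ (succ (succ (succ (succ zero)))))))) (refl Nat (succ (succ (succ (succ (succ (succ (succ zero))))))))
observation: reduction starts at a beta-redex, and 34 normal-order steps reach the normal form.


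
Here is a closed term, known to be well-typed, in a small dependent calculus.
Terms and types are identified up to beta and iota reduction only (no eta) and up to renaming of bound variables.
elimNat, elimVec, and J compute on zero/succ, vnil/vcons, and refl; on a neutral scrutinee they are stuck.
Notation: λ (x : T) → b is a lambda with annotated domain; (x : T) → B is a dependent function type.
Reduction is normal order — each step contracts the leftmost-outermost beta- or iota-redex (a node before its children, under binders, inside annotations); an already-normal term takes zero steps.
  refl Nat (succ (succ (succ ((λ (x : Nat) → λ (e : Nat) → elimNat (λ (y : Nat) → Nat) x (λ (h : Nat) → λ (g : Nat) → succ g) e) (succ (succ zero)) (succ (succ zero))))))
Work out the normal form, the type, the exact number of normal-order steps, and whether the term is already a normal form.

normal form:
  refl Nat (succ (succ (succ (succ (succ (succ (succ zero)))))))
the term's type:
  Eq Nat (succ (succ (succ (succ (succ (succ (succ zero))))))) (succ (succ (succ (succ (succ (succ (succ zero)))))))
reduction steps (normal order): 9
already normal: no
first redex: a beta-redex


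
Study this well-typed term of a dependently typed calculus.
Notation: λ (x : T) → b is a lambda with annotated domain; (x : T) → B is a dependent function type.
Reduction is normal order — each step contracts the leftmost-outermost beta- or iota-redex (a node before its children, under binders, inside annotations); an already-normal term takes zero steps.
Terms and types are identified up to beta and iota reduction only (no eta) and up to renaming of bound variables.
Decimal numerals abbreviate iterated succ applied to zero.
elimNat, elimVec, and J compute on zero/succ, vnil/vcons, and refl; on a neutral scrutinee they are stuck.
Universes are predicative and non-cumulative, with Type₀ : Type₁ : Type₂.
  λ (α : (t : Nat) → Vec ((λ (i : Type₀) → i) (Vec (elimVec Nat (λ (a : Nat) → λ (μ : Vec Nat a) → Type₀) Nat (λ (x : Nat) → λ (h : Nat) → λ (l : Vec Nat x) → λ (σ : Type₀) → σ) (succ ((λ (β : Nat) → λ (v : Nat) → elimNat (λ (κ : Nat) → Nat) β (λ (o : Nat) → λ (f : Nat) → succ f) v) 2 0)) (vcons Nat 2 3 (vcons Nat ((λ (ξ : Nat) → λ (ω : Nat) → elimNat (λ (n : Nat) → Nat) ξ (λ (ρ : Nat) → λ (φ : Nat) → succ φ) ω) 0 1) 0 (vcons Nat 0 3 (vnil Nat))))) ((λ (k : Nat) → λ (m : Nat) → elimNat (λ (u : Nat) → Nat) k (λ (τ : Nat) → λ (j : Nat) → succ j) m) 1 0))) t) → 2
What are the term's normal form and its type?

reduced normal form:
  λ (α : (t : Nat) → Vec (Vec Nat 1) t) → 2
the term's type:
  (α : (t : Nat) → Vec (Vec Nat 1) t) → Nat


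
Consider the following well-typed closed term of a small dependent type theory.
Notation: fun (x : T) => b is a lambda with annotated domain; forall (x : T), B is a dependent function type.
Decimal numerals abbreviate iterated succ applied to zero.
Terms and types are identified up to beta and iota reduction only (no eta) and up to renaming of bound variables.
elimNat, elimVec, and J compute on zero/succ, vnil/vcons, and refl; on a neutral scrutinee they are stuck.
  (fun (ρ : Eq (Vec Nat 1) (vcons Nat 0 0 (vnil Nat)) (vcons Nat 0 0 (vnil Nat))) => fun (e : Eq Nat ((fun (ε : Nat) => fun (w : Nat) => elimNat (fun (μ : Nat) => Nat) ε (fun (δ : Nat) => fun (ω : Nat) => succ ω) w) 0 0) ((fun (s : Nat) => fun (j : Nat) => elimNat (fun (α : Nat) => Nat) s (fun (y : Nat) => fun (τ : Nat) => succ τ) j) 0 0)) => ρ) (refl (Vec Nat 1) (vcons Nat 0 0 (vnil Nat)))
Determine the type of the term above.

the term's type:
  forall (ρ : Eq Nat 0 0), Eq (Vec Nat 1) (vcons Nat 0 0 (vnil Nat)) (vcons Nat 0 0 (vnil Nat))


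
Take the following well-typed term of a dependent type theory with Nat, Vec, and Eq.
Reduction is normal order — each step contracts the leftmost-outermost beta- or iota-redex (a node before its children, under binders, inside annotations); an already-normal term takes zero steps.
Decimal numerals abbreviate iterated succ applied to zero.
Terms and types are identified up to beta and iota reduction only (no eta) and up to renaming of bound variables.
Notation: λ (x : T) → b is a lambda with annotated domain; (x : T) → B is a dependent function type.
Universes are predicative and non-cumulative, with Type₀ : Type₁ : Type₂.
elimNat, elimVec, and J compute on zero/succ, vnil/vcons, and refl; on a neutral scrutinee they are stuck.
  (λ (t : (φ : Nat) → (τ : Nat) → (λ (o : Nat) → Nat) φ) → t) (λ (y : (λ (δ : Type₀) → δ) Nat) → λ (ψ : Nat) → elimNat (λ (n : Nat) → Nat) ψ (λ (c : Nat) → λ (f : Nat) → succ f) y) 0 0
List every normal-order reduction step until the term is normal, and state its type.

normal-order reduction sequence:
  (λ (t : (φ : Nat) → (τ : Nat) → (λ (o : Nat) → Nat) φ) → t) (λ (y : (λ (δ : Type₀) → δ) Nat) → λ (ψ : Nat) → elimNat (λ (n : Nat) → Nat) ψ (λ (c : Nat) → λ (f : Nat) → succ f) y) 0 0
  ~> (λ (t : (λ (φ : Type₀) → φ) Nat) → λ (τ : Nat) → elimNat (λ (o : Nat) → Nat) τ (λ (y : Nat) → λ (δ : Nat) → succ δ) t) 0 0
  ~> (λ (t : Nat) → elimNat (λ (φ : Nat) → Nat) t (λ (τ : Nat) → λ (o : Nat) → succ o) 0) 0
  ~> elimNat (λ (t : Nat) → Nat) 0 (λ (φ : Nat) → λ (τ : Nat) → succ τ) 0
  ~> 0
the term's type:
  Nat
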